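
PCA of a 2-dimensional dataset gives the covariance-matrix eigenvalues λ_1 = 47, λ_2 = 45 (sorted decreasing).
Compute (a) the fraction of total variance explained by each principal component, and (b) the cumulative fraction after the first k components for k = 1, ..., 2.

Step 1 — total variance = trace(Sigma) = Σ λ_i = 47 + 45 = 92.

Step 2 — fraction explained by component i = λ_i / Σ λ:
  PC1: 47/92 = 0.5109
  PC2: 45/92 = 0.4891

Step 3 — cumulative fraction after k components = (λ_1 + ... + λ_k) / Σ λ:
  k = 1: 47/92 = 0.5109
  k = 2: (47 + 45)/92 = 92/92 = 1

Summary (fraction, with percent):

explained: PC1 0.5109 (51.09%), PC2 0.4891 (48.91%);  cumulative: 0.5109, 1


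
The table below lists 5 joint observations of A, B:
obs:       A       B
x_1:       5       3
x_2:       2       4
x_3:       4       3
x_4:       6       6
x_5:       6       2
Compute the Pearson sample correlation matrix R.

Step 1 — column means:
  mean(A) = (5 + 2 + 4 + 6 + 6) / 5 = 23/5 = 4.6
  mean(B) = (3 + 4 + 3 + 6 + 2) / 5 = 18/5 = 3.6

Step 2 — sample variances and covariances s[i,j] = (1/(n-1)) · Σ_k (x_{k,i} - mean_i) · (x_{k,j} - mean_j), with n-1 = 4:
  s[A,A] = ((0.4)·(0.4) + (-2.6)·(-2.6) + (-0.6)·(-0.6) + (1.4)·(1.4) + (1.4)·(1.4)) / 4 = 11.2/4 = 2.8
  s[A,B] = ((0.4)·(-0.6) + (-2.6)·(0.4) + (-0.6)·(-0.6) + (1.4)·(2.4) + (1.4)·(-1.6)) / 4 = 0.2/4 = 0.05
  s[B,B] = ((-0.6)·(-0.6) + (0.4)·(0.4) + (-0.6)·(-0.6) + (2.4)·(2.4) + (-1.6)·(-1.6)) / 4 = 9.2/4 = 2.3
  Sample standard deviations s_i = √(s[i,i]):
  s(A) = √(2.8) = 1.6733
  s(B) = √(2.3) = 1.5166

Step 3 — r_{ij} = s_{ij} / (s_i · s_j):
  r[A,A] = 1 (diagonal).
  r[A,B] = 0.05 / (1.6733 · 1.5166) = 0.05 / 2.5377 = 0.0197
  r[B,B] = 1 (diagonal).

R is symmetric with unit diagonal. Assembling:

R = [[1, 0.0197],
 [0.0197, 1]]


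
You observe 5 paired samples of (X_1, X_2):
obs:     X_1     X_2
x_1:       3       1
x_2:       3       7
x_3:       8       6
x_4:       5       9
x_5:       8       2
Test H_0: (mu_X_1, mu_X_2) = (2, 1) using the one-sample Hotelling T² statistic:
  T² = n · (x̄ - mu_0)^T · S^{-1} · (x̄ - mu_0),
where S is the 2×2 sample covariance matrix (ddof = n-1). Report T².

Step 1 — sample mean vector:
  mean(X_1) = (3 + 3 + 8 + 5 + 8) / 5 = 27/5 = 5.4
  mean(X_2) = (1 + 7 + 6 + 9 + 2) / 5 = 25/5 = 5
  x̄ = (5.4, 5),  deviation x̄ - mu_0 = (5.4, 5) - (2, 1) = (3.4, 4).

Step 2 — sample covariance matrix, S[i,j] = (1/(n-1)) · Σ_k (x_{k,i} - mean_i) · (x_{k,j} - mean_j), divisor n-1 = 4:
  S[X_1,X_1] = ((-2.4)·(-2.4) + (-2.4)·(-2.4) + (2.6)·(2.6) + (-0.4)·(-0.4) + (2.6)·(2.6)) / 4 = 25.2/4 = 6.3
  S[X_1,X_2] = ((-2.4)·(-4) + (-2.4)·(2) + (2.6)·(1) + (-0.4)·(4) + (2.6)·(-3)) / 4 = -2/4 = -0.5
  S[X_2,X_2] = ((-4)·(-4) + (2)·(2) + (1)·(1) + (4)·(4) + (-3)·(-3)) / 4 = 46/4 = 11.5
  S = [[6.3, -0.5],
 [-0.5, 11.5]].

Step 3 — invert S. det(S) = 6.3·11.5 - (-0.5)² = 72.2.
  S^{-1} = (1/det) · [[d, -b], [-b, a]] = [[0.1593, 0.0069],
 [0.0069, 0.0873]].

Step 4 — quadratic form (x̄ - mu_0)^T · S^{-1} · (x̄ - mu_0):
  S^{-1} · (x̄ - mu_0) = (0.5693, 0.3726),
  (x̄ - mu_0)^T · [...] = (3.4)·(0.5693) + (4)·(0.3726) = 3.4258.

Step 5 — scale by n: T² = 5 · 3.4258 = 17.1288.

T² ≈ 17.1288


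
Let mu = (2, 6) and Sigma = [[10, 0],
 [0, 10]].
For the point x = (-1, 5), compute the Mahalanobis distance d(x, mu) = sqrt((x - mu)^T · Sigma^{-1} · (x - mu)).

Step 1 — centre the observation: (x - mu) = (-3, -1).

Step 2 — invert Sigma. det(Sigma) = 10·10 - (0)² = 100.
  Sigma^{-1} = (1/det) · [[d, -b], [-b, a]] = [[0.1, 0],
 [0, 0.1]].

Step 3 — form the quadratic (x - mu)^T · Sigma^{-1} · (x - mu):
  Sigma^{-1} · (x - mu) = (-0.3, -0.1).
  (x - mu)^T · [Sigma^{-1} · (x - mu)] = (-3)·(-0.3) + (-1)·(-0.1) = 1.

Step 4 — take square root: d = √(1) ≈ 1.

d(x, mu) = √(1) ≈ 1


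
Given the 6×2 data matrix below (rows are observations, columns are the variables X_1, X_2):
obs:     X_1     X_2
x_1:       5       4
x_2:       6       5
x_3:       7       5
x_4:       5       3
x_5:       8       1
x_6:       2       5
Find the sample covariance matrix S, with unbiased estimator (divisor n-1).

Step 1 — column means:
  mean(X_1) = (5 + 6 + 7 + 5 + 8 + 2) / 6 = 33/6 = 5.5
  mean(X_2) = (4 + 5 + 5 + 3 + 1 + 5) / 6 = 23/6 = 3.8333

Step 2 — sample covariance S[i,j] = (1/(n-1)) · Σ_k (x_{k,i} - mean_i) · (x_{k,j} - mean_j), with n-1 = 5.
  S[X_1,X_1] = ((-0.5)·(-0.5) + (0.5)·(0.5) + (1.5)·(1.5) + (-0.5)·(-0.5) + (2.5)·(2.5) + (-3.5)·(-3.5)) / 5 = 21.5/5 = 4.3
  S[X_1,X_2] = ((-0.5)·(0.1667) + (0.5)·(1.1667) + (1.5)·(1.1667) + (-0.5)·(-0.8333) + (2.5)·(-2.8333) + (-3.5)·(1.1667)) / 5 = -8.5/5 = -1.7
  S[X_2,X_2] = ((0.1667)·(0.1667) + (1.1667)·(1.1667) + (1.1667)·(1.1667) + (-0.8333)·(-0.8333) + (-2.8333)·(-2.8333) + (1.1667)·(1.1667)) / 5 = 12.8333/5 = 2.5667

S is symmetric (S[j,i] = S[i,j]). Assembling:

S = [[4.3, -1.7],
 [-1.7, 2.5667]]


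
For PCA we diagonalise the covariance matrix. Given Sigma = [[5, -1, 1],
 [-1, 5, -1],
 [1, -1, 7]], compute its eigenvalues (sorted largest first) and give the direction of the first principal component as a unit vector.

Step 1 — characteristic polynomial p(λ) = det(λI - Sigma) = λ³ - tr·λ² + c_1·λ - det, where tr = trace, c_1 = sum of the principal 2×2 minors, det = det(Sigma):
  tr = 5 + 5 + 7 = 17,
  c_1 = (5·5 - (-1)²) + (5·7 - (1)²) + (5·7 - (-1)²) = 24 + 34 + 34 = 92,
  det = 5·(5·7 - (-1)²) - (-1)·((-1)·7 - (-1)·(1)) + (1)·((-1)·(-1) - 5·(1)) = 5·(34) - (-1)·(-6) + (1)·(-4) = 160.
  So p(λ) = λ³ - 17λ² + 92λ - 160.
Step 2 — look for an integer root (rational root theorem: any rational root is an integer divisor of 160). Testing λ = 4:
  p(4) = 64 - 272 + 368 - 160 = 0  ✓
  Dividing out (λ - 4): p(λ) = (λ - 4)(λ² - 13λ + 40).
Step 3 — remaining eigenvalues from the quadratic λ² - 13λ + 40 = 0:
  Δ = 13² - 4·40 = 169 - 160 = 9,  λ = (13 ± √9)/2 = (13 ± 3)/2 = 8 or 5.
  Sorted: λ_1 = 8,  λ_2 = 5,  λ_3 = 4  (check: sum = 17 = tr ✓).

Step 4 — unit eigenvector for λ_1 = 8: v spans the null space of (Sigma - λ_1 I), whose rows are
  r_1 = (-3, -1, 1),  r_2 = (-1, -3, -1),  r_3 = (1, -1, -1).
  v is orthogonal to every row, so take v ∝ r_1 × r_2 = ((-1)·(-1) - (1)·(-3), (1)·(-1) - (-3)·(-1), (-3)·(-3) - (-1)·(-1)) = (4, -4, 8).
  Rescale (divide by 4): u = (1, -1, 2).
  ||u|| = √((1)² + (-1)² + (2)²) = √(6) ≈ 2.4495,  v_1 = u/||u|| ≈ (0.4082, -0.4082, 0.8165) (||v_1|| = 1).

λ_1 = 8,  λ_2 = 5,  λ_3 = 4;  v_1 ≈ (0.4082, -0.4082, 0.8165)


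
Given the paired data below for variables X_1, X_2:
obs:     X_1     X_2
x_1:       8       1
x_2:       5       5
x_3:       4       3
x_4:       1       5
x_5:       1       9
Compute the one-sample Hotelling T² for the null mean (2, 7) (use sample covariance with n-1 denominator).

Step 1 — sample mean vector:
  mean(X_1) = (8 + 5 + 4 + 1 + 1) / 5 = 19/5 = 3.8
  mean(X_2) = (1 + 5 + 3 + 5 + 9) / 5 = 23/5 = 4.6
  x̄ = (3.8, 4.6),  deviation x̄ - mu_0 = (3.8, 4.6) - (2, 7) = (1.8, -2.4).

Step 2 — sample covariance matrix, S[i,j] = (1/(n-1)) · Σ_k (x_{k,i} - mean_i) · (x_{k,j} - mean_j), divisor n-1 = 4:
  S[X_1,X_1] = ((4.2)·(4.2) + (1.2)·(1.2) + (0.2)·(0.2) + (-2.8)·(-2.8) + (-2.8)·(-2.8)) / 4 = 34.8/4 = 8.7
  S[X_1,X_2] = ((4.2)·(-3.6) + (1.2)·(0.4) + (0.2)·(-1.6) + (-2.8)·(0.4) + (-2.8)·(4.4)) / 4 = -28.4/4 = -7.1
  S[X_2,X_2] = ((-3.6)·(-3.6) + (0.4)·(0.4) + (-1.6)·(-1.6) + (0.4)·(0.4) + (4.4)·(4.4)) / 4 = 35.2/4 = 8.8
  S = [[8.7, -7.1],
 [-7.1, 8.8]].

Step 3 — invert S. det(S) = 8.7·8.8 - (-7.1)² = 26.15.
  S^{-1} = (1/det) · [[d, -b], [-b, a]] = [[0.3365, 0.2715],
 [0.2715, 0.3327]].

Step 4 — quadratic form (x̄ - mu_0)^T · S^{-1} · (x̄ - mu_0):
  S^{-1} · (x̄ - mu_0) = (-0.0459, -0.3098),
  (x̄ - mu_0)^T · [...] = (1.8)·(-0.0459) + (-2.4)·(-0.3098) = 0.6608.

Step 5 — scale by n: T² = 5 · 0.6608 = 3.304.

T² ≈ 3.304


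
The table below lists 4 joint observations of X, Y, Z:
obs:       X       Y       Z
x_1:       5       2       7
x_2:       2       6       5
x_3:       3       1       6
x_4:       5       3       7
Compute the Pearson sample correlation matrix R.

Step 1 — column means:
  mean(X) = (5 + 2 + 3 + 5) / 4 = 15/4 = 3.75
  mean(Y) = (2 + 6 + 1 + 3) / 4 = 12/4 = 3
  mean(Z) = (7 + 5 + 6 + 7) / 4 = 25/4 = 6.25

Step 2 — sample variances and covariances s[i,j] = (1/(n-1)) · Σ_k (x_{k,i} - mean_i) · (x_{k,j} - mean_j), with n-1 = 3:
  s[X,X] = ((1.25)·(1.25) + (-1.75)·(-1.75) + (-0.75)·(-0.75) + (1.25)·(1.25)) / 3 = 6.75/3 = 2.25
  s[X,Y] = ((1.25)·(-1) + (-1.75)·(3) + (-0.75)·(-2) + (1.25)·(0)) / 3 = -5/3 = -1.6667
  s[X,Z] = ((1.25)·(0.75) + (-1.75)·(-1.25) + (-0.75)·(-0.25) + (1.25)·(0.75)) / 3 = 4.25/3 = 1.4167
  s[Y,Y] = ((-1)·(-1) + (3)·(3) + (-2)·(-2) + (0)·(0)) / 3 = 14/3 = 4.6667
  s[Y,Z] = ((-1)·(0.75) + (3)·(-1.25) + (-2)·(-0.25) + (0)·(0.75)) / 3 = -4/3 = -1.3333
  s[Z,Z] = ((0.75)·(0.75) + (-1.25)·(-1.25) + (-0.25)·(-0.25) + (0.75)·(0.75)) / 3 = 2.75/3 = 0.9167
  Sample standard deviations s_i = √(s[i,i]):
  s(X) = √(2.25) = 1.5
  s(Y) = √(4.6667) = 2.1602
  s(Z) = √(0.9167) = 0.9574

Step 3 — r_{ij} = s_{ij} / (s_i · s_j):
  r[X,X] = 1 (diagonal).
  r[X,Y] = -1.6667 / (1.5 · 2.1602) = -1.6667 / 3.2404 = -0.5143
  r[X,Z] = 1.4167 / (1.5 · 0.9574) = 1.4167 / 1.4361 = 0.9864
  r[Y,Y] = 1 (diagonal).
  r[Y,Z] = -1.3333 / (2.1602 · 0.9574) = -1.3333 / 2.0683 = -0.6447
  r[Z,Z] = 1 (diagonal).

R is symmetric with unit diagonal. Assembling:

R = [[1, -0.5143, 0.9864],
 [-0.5143, 1, -0.6447],
 [0.9864, -0.6447, 1]]


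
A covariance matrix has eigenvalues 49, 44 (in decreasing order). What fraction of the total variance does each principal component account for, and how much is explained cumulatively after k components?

Step 1 — total variance = trace(Sigma) = Σ λ_i = 49 + 44 = 93.

Step 2 — fraction explained by component i = λ_i / Σ λ:
  PC1: 49/93 = 0.5269
  PC2: 44/93 = 0.4731

Step 3 — cumulative fraction after k components = (λ_1 + ... + λ_k) / Σ λ:
  k = 1: 49/93 = 0.5269
  k = 2: (49 + 44)/93 = 93/93 = 1

Summary (fraction, with percent):

explained: PC1 0.5269 (52.69%), PC2 0.4731 (47.31%);  cumulative: 0.5269, 1


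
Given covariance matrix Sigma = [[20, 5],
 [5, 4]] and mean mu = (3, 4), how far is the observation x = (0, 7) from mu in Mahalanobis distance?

Step 1 — centre the observation: (x - mu) = (-3, 3).

Step 2 — invert Sigma. det(Sigma) = 20·4 - (5)² = 55.
  Sigma^{-1} = (1/det) · [[d, -b], [-b, a]] = [[0.0727, -0.0909],
 [-0.0909, 0.3636]].

Step 3 — form the quadratic (x - mu)^T · Sigma^{-1} · (x - mu):
  Sigma^{-1} · (x - mu) = (-0.4909, 1.3636).
  (x - mu)^T · [Sigma^{-1} · (x - mu)] = (-3)·(-0.4909) + (3)·(1.3636) = 5.5636.

Step 4 — take square root: d = √(5.5636) ≈ 2.3587.

d(x, mu) = √(5.5636) ≈ 2.3587


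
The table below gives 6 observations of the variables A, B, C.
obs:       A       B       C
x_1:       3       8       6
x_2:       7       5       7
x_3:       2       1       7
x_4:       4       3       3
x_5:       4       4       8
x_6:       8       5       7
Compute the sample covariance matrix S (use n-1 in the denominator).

Step 1 — column means:
  mean(A) = (3 + 7 + 2 + 4 + 4 + 8) / 6 = 28/6 = 4.6667
  mean(B) = (8 + 5 + 1 + 3 + 4 + 5) / 6 = 26/6 = 4.3333
  mean(C) = (6 + 7 + 7 + 3 + 8 + 7) / 6 = 38/6 = 6.3333

Step 2 — sample covariance S[i,j] = (1/(n-1)) · Σ_k (x_{k,i} - mean_i) · (x_{k,j} - mean_j), with n-1 = 5.
  S[A,A] = ((-1.6667)·(-1.6667) + (2.3333)·(2.3333) + (-2.6667)·(-2.6667) + (-0.6667)·(-0.6667) + (-0.6667)·(-0.6667) + (3.3333)·(3.3333)) / 5 = 27.3333/5 = 5.4667
  S[A,B] = ((-1.6667)·(3.6667) + (2.3333)·(0.6667) + (-2.6667)·(-3.3333) + (-0.6667)·(-1.3333) + (-0.6667)·(-0.3333) + (3.3333)·(0.6667)) / 5 = 7.6667/5 = 1.5333
  S[A,C] = ((-1.6667)·(-0.3333) + (2.3333)·(0.6667) + (-2.6667)·(0.6667) + (-0.6667)·(-3.3333) + (-0.6667)·(1.6667) + (3.3333)·(0.6667)) / 5 = 3.6667/5 = 0.7333
  S[B,B] = ((3.6667)·(3.6667) + (0.6667)·(0.6667) + (-3.3333)·(-3.3333) + (-1.3333)·(-1.3333) + (-0.3333)·(-0.3333) + (0.6667)·(0.6667)) / 5 = 27.3333/5 = 5.4667
  S[B,C] = ((3.6667)·(-0.3333) + (0.6667)·(0.6667) + (-3.3333)·(0.6667) + (-1.3333)·(-3.3333) + (-0.3333)·(1.6667) + (0.6667)·(0.6667)) / 5 = 1.3333/5 = 0.2667
  S[C,C] = ((-0.3333)·(-0.3333) + (0.6667)·(0.6667) + (0.6667)·(0.6667) + (-3.3333)·(-3.3333) + (1.6667)·(1.6667) + (0.6667)·(0.6667)) / 5 = 15.3333/5 = 3.0667

S is symmetric (S[j,i] = S[i,j]). Assembling:

S = [[5.4667, 1.5333, 0.7333],
 [1.5333, 5.4667, 0.2667],
 [0.7333, 0.2667, 3.0667]]


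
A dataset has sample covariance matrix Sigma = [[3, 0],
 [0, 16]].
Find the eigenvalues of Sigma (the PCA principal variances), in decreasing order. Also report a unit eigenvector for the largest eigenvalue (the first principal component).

Step 1 — characteristic polynomial of 2×2 Sigma:
  det(Sigma - λI) = λ² - trace · λ + det = 0.
  trace = 3 + 16 = 19, det = 3·16 - (0)² = 48.
Step 2 — discriminant:
  Δ = trace² - 4·det = 361 - 192 = 169.
Step 3 — eigenvalues:
  λ = (trace ± √Δ)/2 = (19 ± 13)/2,
  λ_1 = 16,  λ_2 = 3.

Step 4 — unit eigenvector for λ_1: Sigma is diagonal, so its eigenvectors are the coordinate axes. λ_1 = 16 is the diagonal entry on the second coordinate axis, hence
  v_1 = (0, 1) (||v_1|| = 1).

λ_1 = 16,  λ_2 = 3;  v_1 ≈ (0, 1)


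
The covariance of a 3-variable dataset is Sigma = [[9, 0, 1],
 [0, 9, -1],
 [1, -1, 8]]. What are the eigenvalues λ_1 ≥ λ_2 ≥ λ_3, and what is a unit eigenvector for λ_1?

Step 1 — characteristic polynomial p(λ) = det(λI - Sigma) = λ³ - tr·λ² + c_1·λ - det, where tr = trace, c_1 = sum of the principal 2×2 minors, det = det(Sigma):
  tr = 9 + 9 + 8 = 26,
  c_1 = (9·9 - (0)²) + (9·8 - (1)²) + (9·8 - (-1)²) = 81 + 71 + 71 = 223,
  det = 9·(9·8 - (-1)²) - (0)·((0)·8 - (-1)·(1)) + (1)·((0)·(-1) - 9·(1)) = 9·(71) - (0)·(1) + (1)·(-9) = 630.
  So p(λ) = λ³ - 26λ² + 223λ - 630.
Step 2 — look for an integer root (rational root theorem: any rational root is an integer divisor of 630). Testing λ = 7:
  p(7) = 343 - 1274 + 1561 - 630 = 0  ✓
  Dividing out (λ - 7): p(λ) = (λ - 7)(λ² - 19λ + 90).
Step 3 — remaining eigenvalues from the quadratic λ² - 19λ + 90 = 0:
  Δ = 19² - 4·90 = 361 - 360 = 1,  λ = (19 ± √1)/2 = (19 ± 1)/2 = 10 or 9.
  Sorted: λ_1 = 10,  λ_2 = 9,  λ_3 = 7  (check: sum = 26 = tr ✓).

Step 4 — unit eigenvector for λ_1 = 10: v spans the null space of (Sigma - λ_1 I), whose rows are
  r_1 = (-1, 0, 1),  r_2 = (0, -1, -1),  r_3 = (1, -1, -2).
  v is orthogonal to every row, so take v ∝ r_1 × r_2 = ((0)·(-1) - (1)·(-1), (1)·(0) - (-1)·(-1), (-1)·(-1) - (0)·(0)) = (1, -1, 1).
  Let u = (1, -1, 1).
  ||u|| = √((1)² + (-1)² + (1)²) = √(3) ≈ 1.7321,  v_1 = u/||u|| ≈ (0.5774, -0.5774, 0.5774) (||v_1|| = 1).

λ_1 = 10,  λ_2 = 9,  λ_3 = 7;  v_1 ≈ (0.5774, -0.5774, 0.5774)


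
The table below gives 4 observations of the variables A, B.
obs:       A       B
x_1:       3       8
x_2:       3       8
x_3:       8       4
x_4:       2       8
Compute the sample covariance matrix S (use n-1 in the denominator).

Step 1 — column means:
  mean(A) = (3 + 3 + 8 + 2) / 4 = 16/4 = 4
  mean(B) = (8 + 8 + 4 + 8) / 4 = 28/4 = 7

Step 2 — sample covariance S[i,j] = (1/(n-1)) · Σ_k (x_{k,i} - mean_i) · (x_{k,j} - mean_j), with n-1 = 3.
  S[A,A] = ((-1)·(-1) + (-1)·(-1) + (4)·(4) + (-2)·(-2)) / 3 = 22/3 = 7.3333
  S[A,B] = ((-1)·(1) + (-1)·(1) + (4)·(-3) + (-2)·(1)) / 3 = -16/3 = -5.3333
  S[B,B] = ((1)·(1) + (1)·(1) + (-3)·(-3) + (1)·(1)) / 3 = 12/3 = 4

S is symmetric (S[j,i] = S[i,j]). Assembling:

S = [[7.3333, -5.3333],
 [-5.3333, 4]]


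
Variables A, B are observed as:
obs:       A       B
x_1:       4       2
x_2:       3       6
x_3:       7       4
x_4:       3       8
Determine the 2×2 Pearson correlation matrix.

Step 1 — column means:
  mean(A) = (4 + 3 + 7 + 3) / 4 = 17/4 = 4.25
  mean(B) = (2 + 6 + 4 + 8) / 4 = 20/4 = 5

Step 2 — sample variances and covariances s[i,j] = (1/(n-1)) · Σ_k (x_{k,i} - mean_i) · (x_{k,j} - mean_j), with n-1 = 3:
  s[A,A] = ((-0.25)·(-0.25) + (-1.25)·(-1.25) + (2.75)·(2.75) + (-1.25)·(-1.25)) / 3 = 10.75/3 = 3.5833
  s[A,B] = ((-0.25)·(-3) + (-1.25)·(1) + (2.75)·(-1) + (-1.25)·(3)) / 3 = -7/3 = -2.3333
  s[B,B] = ((-3)·(-3) + (1)·(1) + (-1)·(-1) + (3)·(3)) / 3 = 20/3 = 6.6667
  Sample standard deviations s_i = √(s[i,i]):
  s(A) = √(3.5833) = 1.893
  s(B) = √(6.6667) = 2.582

Step 3 — r_{ij} = s_{ij} / (s_i · s_j):
  r[A,A] = 1 (diagonal).
  r[A,B] = -2.3333 / (1.893 · 2.582) = -2.3333 / 4.8876 = -0.4774
  r[B,B] = 1 (diagonal).

R is symmetric with unit diagonal. Assembling:

R = [[1, -0.4774],
 [-0.4774, 1]]


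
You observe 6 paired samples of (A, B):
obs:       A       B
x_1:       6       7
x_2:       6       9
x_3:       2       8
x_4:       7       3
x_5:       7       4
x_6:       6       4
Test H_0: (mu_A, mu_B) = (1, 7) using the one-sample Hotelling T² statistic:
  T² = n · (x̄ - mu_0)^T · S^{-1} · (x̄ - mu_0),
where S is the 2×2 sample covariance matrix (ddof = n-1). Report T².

Step 1 — sample mean vector:
  mean(A) = (6 + 6 + 2 + 7 + 7 + 6) / 6 = 34/6 = 5.6667
  mean(B) = (7 + 9 + 8 + 3 + 4 + 4) / 6 = 35/6 = 5.8333
  x̄ = (5.6667, 5.8333),  deviation x̄ - mu_0 = (5.6667, 5.8333) - (1, 7) = (4.6667, -1.1667).

Step 2 — sample covariance matrix, S[i,j] = (1/(n-1)) · Σ_k (x_{k,i} - mean_i) · (x_{k,j} - mean_j), divisor n-1 = 5:
  S[A,A] = ((0.3333)·(0.3333) + (0.3333)·(0.3333) + (-3.6667)·(-3.6667) + (1.3333)·(1.3333) + (1.3333)·(1.3333) + (0.3333)·(0.3333)) / 5 = 17.3333/5 = 3.4667
  S[A,B] = ((0.3333)·(1.1667) + (0.3333)·(3.1667) + (-3.6667)·(2.1667) + (1.3333)·(-2.8333) + (1.3333)·(-1.8333) + (0.3333)·(-1.8333)) / 5 = -13.3333/5 = -2.6667
  S[B,B] = ((1.1667)·(1.1667) + (3.1667)·(3.1667) + (2.1667)·(2.1667) + (-2.8333)·(-2.8333) + (-1.8333)·(-1.8333) + (-1.8333)·(-1.8333)) / 5 = 30.8333/5 = 6.1667
  S = [[3.4667, -2.6667],
 [-2.6667, 6.1667]].

Step 3 — invert S. det(S) = 3.4667·6.1667 - (-2.6667)² = 14.2667.
  S^{-1} = (1/det) · [[d, -b], [-b, a]] = [[0.4322, 0.1869],
 [0.1869, 0.243]].

Step 4 — quadratic form (x̄ - mu_0)^T · S^{-1} · (x̄ - mu_0):
  S^{-1} · (x̄ - mu_0) = (1.7991, 0.5888),
  (x̄ - mu_0)^T · [...] = (4.6667)·(1.7991) + (-1.1667)·(0.5888) = 7.7087.

Step 5 — scale by n: T² = 6 · 7.7087 = 46.2523.

T² ≈ 46.2523


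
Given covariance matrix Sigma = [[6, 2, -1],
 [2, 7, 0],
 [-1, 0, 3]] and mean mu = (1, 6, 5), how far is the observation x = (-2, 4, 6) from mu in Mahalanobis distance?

Step 1 — centre the observation: (x - mu) = (-3, -2, 1).

Step 2 — invert Sigma (cofactor / det for 3×3, or solve directly):
  Sigma^{-1} = [[0.1963, -0.0561, 0.0654],
 [-0.0561, 0.1589, -0.0187],
 [0.0654, -0.0187, 0.3551]].

Step 3 — form the quadratic (x - mu)^T · Sigma^{-1} · (x - mu):
  Sigma^{-1} · (x - mu) = (-0.4112, -0.1682, 0.1963).
  (x - mu)^T · [Sigma^{-1} · (x - mu)] = (-3)·(-0.4112) + (-2)·(-0.1682) + (1)·(0.1963) = 1.7664.

Step 4 — take square root: d = √(1.7664) ≈ 1.329.

d(x, mu) = √(1.7664) ≈ 1.329


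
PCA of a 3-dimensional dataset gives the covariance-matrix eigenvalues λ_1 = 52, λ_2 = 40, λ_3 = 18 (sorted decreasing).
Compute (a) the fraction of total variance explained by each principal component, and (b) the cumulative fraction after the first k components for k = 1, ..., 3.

Step 1 — total variance = trace(Sigma) = Σ λ_i = 52 + 40 + 18 = 110.

Step 2 — fraction explained by component i = λ_i / Σ λ:
  PC1: 52/110 = 0.4727
  PC2: 40/110 = 0.3636
  PC3: 18/110 = 0.1636

Step 3 — cumulative fraction after k components = (λ_1 + ... + λ_k) / Σ λ:
  k = 1: 52/110 = 0.4727
  k = 2: (52 + 40)/110 = 92/110 = 0.8364
  k = 3: (52 + 40 + 18)/110 = 110/110 = 1

Summary (fraction, with percent):

explained: PC1 0.4727 (47.27%), PC2 0.3636 (36.36%), PC3 0.1636 (16.36%);  cumulative: 0.4727, 0.8364, 1


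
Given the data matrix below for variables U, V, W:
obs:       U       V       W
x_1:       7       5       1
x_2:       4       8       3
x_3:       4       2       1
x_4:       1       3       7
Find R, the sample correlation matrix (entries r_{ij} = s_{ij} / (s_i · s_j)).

Step 1 — column means:
  mean(U) = (7 + 4 + 4 + 1) / 4 = 16/4 = 4
  mean(V) = (5 + 8 + 2 + 3) / 4 = 18/4 = 4.5
  mean(W) = (1 + 3 + 1 + 7) / 4 = 12/4 = 3

Step 2 — sample variances and covariances s[i,j] = (1/(n-1)) · Σ_k (x_{k,i} - mean_i) · (x_{k,j} - mean_j), with n-1 = 3:
  s[U,U] = ((3)·(3) + (0)·(0) + (0)·(0) + (-3)·(-3)) / 3 = 18/3 = 6
  s[U,V] = ((3)·(0.5) + (0)·(3.5) + (0)·(-2.5) + (-3)·(-1.5)) / 3 = 6/3 = 2
  s[U,W] = ((3)·(-2) + (0)·(0) + (0)·(-2) + (-3)·(4)) / 3 = -18/3 = -6
  s[V,V] = ((0.5)·(0.5) + (3.5)·(3.5) + (-2.5)·(-2.5) + (-1.5)·(-1.5)) / 3 = 21/3 = 7
  s[V,W] = ((0.5)·(-2) + (3.5)·(0) + (-2.5)·(-2) + (-1.5)·(4)) / 3 = -2/3 = -0.6667
  s[W,W] = ((-2)·(-2) + (0)·(0) + (-2)·(-2) + (4)·(4)) / 3 = 24/3 = 8
  Sample standard deviations s_i = √(s[i,i]):
  s(U) = √(6) = 2.4495
  s(V) = √(7) = 2.6458
  s(W) = √(8) = 2.8284

Step 3 — r_{ij} = s_{ij} / (s_i · s_j):
  r[U,U] = 1 (diagonal).
  r[U,V] = 2 / (2.4495 · 2.6458) = 2 / 6.4807 = 0.3086
  r[U,W] = -6 / (2.4495 · 2.8284) = -6 / 6.9282 = -0.866
  r[V,V] = 1 (diagonal).
  r[V,W] = -0.6667 / (2.6458 · 2.8284) = -0.6667 / 7.4833 = -0.0891
  r[W,W] = 1 (diagonal).

R is symmetric with unit diagonal. Assembling:

R = [[1, 0.3086, -0.866],
 [0.3086, 1, -0.0891],
 [-0.866, -0.0891, 1]]


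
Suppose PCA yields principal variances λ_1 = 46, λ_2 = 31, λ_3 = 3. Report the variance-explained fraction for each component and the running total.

Step 1 — total variance = trace(Sigma) = Σ λ_i = 46 + 31 + 3 = 80.

Step 2 — fraction explained by component i = λ_i / Σ λ:
  PC1: 46/80 = 0.575
  PC2: 31/80 = 0.3875
  PC3: 3/80 = 0.0375

Step 3 — cumulative fraction after k components = (λ_1 + ... + λ_k) / Σ λ:
  k = 1: 46/80 = 0.575
  k = 2: (46 + 31)/80 = 77/80 = 0.9625
  k = 3: (46 + 31 + 3)/80 = 80/80 = 1

Summary (fraction, with percent):

explained: PC1 0.575 (57.5%), PC2 0.3875 (38.75%), PC3 0.0375 (3.75%);  cumulative: 0.575, 0.9625, 1


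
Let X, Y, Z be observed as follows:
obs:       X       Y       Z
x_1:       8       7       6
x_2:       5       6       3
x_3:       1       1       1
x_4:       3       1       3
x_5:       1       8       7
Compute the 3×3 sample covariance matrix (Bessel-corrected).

Step 1 — column means:
  mean(X) = (8 + 5 + 1 + 3 + 1) / 5 = 18/5 = 3.6
  mean(Y) = (7 + 6 + 1 + 1 + 8) / 5 = 23/5 = 4.6
  mean(Z) = (6 + 3 + 1 + 3 + 7) / 5 = 20/5 = 4

Step 2 — sample covariance S[i,j] = (1/(n-1)) · Σ_k (x_{k,i} - mean_i) · (x_{k,j} - mean_j), with n-1 = 4.
  S[X,X] = ((4.4)·(4.4) + (1.4)·(1.4) + (-2.6)·(-2.6) + (-0.6)·(-0.6) + (-2.6)·(-2.6)) / 4 = 35.2/4 = 8.8
  S[X,Y] = ((4.4)·(2.4) + (1.4)·(1.4) + (-2.6)·(-3.6) + (-0.6)·(-3.6) + (-2.6)·(3.4)) / 4 = 15.2/4 = 3.8
  S[X,Z] = ((4.4)·(2) + (1.4)·(-1) + (-2.6)·(-3) + (-0.6)·(-1) + (-2.6)·(3)) / 4 = 8/4 = 2
  S[Y,Y] = ((2.4)·(2.4) + (1.4)·(1.4) + (-3.6)·(-3.6) + (-3.6)·(-3.6) + (3.4)·(3.4)) / 4 = 45.2/4 = 11.3
  S[Y,Z] = ((2.4)·(2) + (1.4)·(-1) + (-3.6)·(-3) + (-3.6)·(-1) + (3.4)·(3)) / 4 = 28/4 = 7
  S[Z,Z] = ((2)·(2) + (-1)·(-1) + (-3)·(-3) + (-1)·(-1) + (3)·(3)) / 4 = 24/4 = 6

S is symmetric (S[j,i] = S[i,j]). Assembling:

S = [[8.8, 3.8, 2],
 [3.8, 11.3, 7],
 [2, 7, 6]]


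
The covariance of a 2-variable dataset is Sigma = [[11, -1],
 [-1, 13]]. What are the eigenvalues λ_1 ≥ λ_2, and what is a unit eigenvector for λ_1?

Step 1 — characteristic polynomial of 2×2 Sigma:
  det(Sigma - λI) = λ² - trace · λ + det = 0.
  trace = 11 + 13 = 24, det = 11·13 - (-1)² = 142.
Step 2 — discriminant:
  Δ = trace² - 4·det = 576 - 568 = 8.
Step 3 — eigenvalues:
  λ = (trace ± √Δ)/2 = (24 ± 2.8284)/2,
  λ_1 = 13.4142,  λ_2 = 10.5858.

Step 4 — unit eigenvector for λ_1: solve (Sigma - λ_1 I)v = 0. First row:
  (11 - 13.4142)·v_x + (-1)·v_y = 0, i.e. (-2.4142)·v_x + (-1)·v_y = 0,
  so v ∝ (b, λ_1 - a) = (-1, 2.4142); multiply by -1 so the first entry is positive: u = (1, -2.4142).
  ||u|| = √((1)² + (-2.4142)²) = √(6.8284) ≈ 2.6131,
  v_1 = u/||u|| ≈ (0.3827, -0.9239) (||v_1|| = 1).

λ_1 = 13.4142,  λ_2 = 10.5858;  v_1 ≈ (0.3827, -0.9239)


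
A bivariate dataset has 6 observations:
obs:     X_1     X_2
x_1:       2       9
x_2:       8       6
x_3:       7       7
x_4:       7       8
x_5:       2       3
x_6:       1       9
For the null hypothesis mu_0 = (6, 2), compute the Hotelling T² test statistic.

Step 1 — sample mean vector:
  mean(X_1) = (2 + 8 + 7 + 7 + 2 + 1) / 6 = 27/6 = 4.5
  mean(X_2) = (9 + 6 + 7 + 8 + 3 + 9) / 6 = 42/6 = 7
  x̄ = (4.5, 7),  deviation x̄ - mu_0 = (4.5, 7) - (6, 2) = (-1.5, 5).

Step 2 — sample covariance matrix, S[i,j] = (1/(n-1)) · Σ_k (x_{k,i} - mean_i) · (x_{k,j} - mean_j), divisor n-1 = 5:
  S[X_1,X_1] = ((-2.5)·(-2.5) + (3.5)·(3.5) + (2.5)·(2.5) + (2.5)·(2.5) + (-2.5)·(-2.5) + (-3.5)·(-3.5)) / 5 = 49.5/5 = 9.9
  S[X_1,X_2] = ((-2.5)·(2) + (3.5)·(-1) + (2.5)·(0) + (2.5)·(1) + (-2.5)·(-4) + (-3.5)·(2)) / 5 = -3/5 = -0.6
  S[X_2,X_2] = ((2)·(2) + (-1)·(-1) + (0)·(0) + (1)·(1) + (-4)·(-4) + (2)·(2)) / 5 = 26/5 = 5.2
  S = [[9.9, -0.6],
 [-0.6, 5.2]].

Step 3 — invert S. det(S) = 9.9·5.2 - (-0.6)² = 51.12.
  S^{-1} = (1/det) · [[d, -b], [-b, a]] = [[0.1017, 0.0117],
 [0.0117, 0.1937]].

Step 4 — quadratic form (x̄ - mu_0)^T · S^{-1} · (x̄ - mu_0):
  S^{-1} · (x̄ - mu_0) = (-0.0939, 0.9507),
  (x̄ - mu_0)^T · [...] = (-1.5)·(-0.0939) + (5)·(0.9507) = 4.8944.

Step 5 — scale by n: T² = 6 · 4.8944 = 29.3662.

T² ≈ 29.3662


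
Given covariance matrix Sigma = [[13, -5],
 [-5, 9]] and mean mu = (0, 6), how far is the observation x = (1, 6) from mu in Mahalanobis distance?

Step 1 — centre the observation: (x - mu) = (1, 0).

Step 2 — invert Sigma. det(Sigma) = 13·9 - (-5)² = 92.
  Sigma^{-1} = (1/det) · [[d, -b], [-b, a]] = [[0.0978, 0.0543],
 [0.0543, 0.1413]].

Step 3 — form the quadratic (x - mu)^T · Sigma^{-1} · (x - mu):
  Sigma^{-1} · (x - mu) = (0.0978, 0.0543).
  (x - mu)^T · [Sigma^{-1} · (x - mu)] = (1)·(0.0978) + (0)·(0.0543) = 0.0978.

Step 4 — take square root: d = √(0.0978) ≈ 0.3128.

d(x, mu) = √(0.0978) ≈ 0.3128


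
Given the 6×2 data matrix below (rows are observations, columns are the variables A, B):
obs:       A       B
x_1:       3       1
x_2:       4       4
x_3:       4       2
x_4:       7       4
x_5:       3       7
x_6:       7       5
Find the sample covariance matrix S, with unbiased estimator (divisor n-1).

Step 1 — column means:
  mean(A) = (3 + 4 + 4 + 7 + 3 + 7) / 6 = 28/6 = 4.6667
  mean(B) = (1 + 4 + 2 + 4 + 7 + 5) / 6 = 23/6 = 3.8333

Step 2 — sample covariance S[i,j] = (1/(n-1)) · Σ_k (x_{k,i} - mean_i) · (x_{k,j} - mean_j), with n-1 = 5.
  S[A,A] = ((-1.6667)·(-1.6667) + (-0.6667)·(-0.6667) + (-0.6667)·(-0.6667) + (2.3333)·(2.3333) + (-1.6667)·(-1.6667) + (2.3333)·(2.3333)) / 5 = 17.3333/5 = 3.4667
  S[A,B] = ((-1.6667)·(-2.8333) + (-0.6667)·(0.1667) + (-0.6667)·(-1.8333) + (2.3333)·(0.1667) + (-1.6667)·(3.1667) + (2.3333)·(1.1667)) / 5 = 3.6667/5 = 0.7333
  S[B,B] = ((-2.8333)·(-2.8333) + (0.1667)·(0.1667) + (-1.8333)·(-1.8333) + (0.1667)·(0.1667) + (3.1667)·(3.1667) + (1.1667)·(1.1667)) / 5 = 22.8333/5 = 4.5667

S is symmetric (S[j,i] = S[i,j]). Assembling:

S = [[3.4667, 0.7333],
 [0.7333, 4.5667]]


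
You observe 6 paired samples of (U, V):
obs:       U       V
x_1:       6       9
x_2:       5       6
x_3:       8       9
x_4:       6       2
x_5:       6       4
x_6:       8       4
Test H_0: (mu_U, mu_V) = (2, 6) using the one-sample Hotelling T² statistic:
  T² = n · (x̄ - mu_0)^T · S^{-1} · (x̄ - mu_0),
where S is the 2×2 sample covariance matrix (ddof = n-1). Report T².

Step 1 — sample mean vector:
  mean(U) = (6 + 5 + 8 + 6 + 6 + 8) / 6 = 39/6 = 6.5
  mean(V) = (9 + 6 + 9 + 2 + 4 + 4) / 6 = 34/6 = 5.6667
  x̄ = (6.5, 5.6667),  deviation x̄ - mu_0 = (6.5, 5.6667) - (2, 6) = (4.5, -0.3333).

Step 2 — sample covariance matrix, S[i,j] = (1/(n-1)) · Σ_k (x_{k,i} - mean_i) · (x_{k,j} - mean_j), divisor n-1 = 5:
  S[U,U] = ((-0.5)·(-0.5) + (-1.5)·(-1.5) + (1.5)·(1.5) + (-0.5)·(-0.5) + (-0.5)·(-0.5) + (1.5)·(1.5)) / 5 = 7.5/5 = 1.5
  S[U,V] = ((-0.5)·(3.3333) + (-1.5)·(0.3333) + (1.5)·(3.3333) + (-0.5)·(-3.6667) + (-0.5)·(-1.6667) + (1.5)·(-1.6667)) / 5 = 3/5 = 0.6
  S[V,V] = ((3.3333)·(3.3333) + (0.3333)·(0.3333) + (3.3333)·(3.3333) + (-3.6667)·(-3.6667) + (-1.6667)·(-1.6667) + (-1.6667)·(-1.6667)) / 5 = 41.3333/5 = 8.2667
  S = [[1.5, 0.6],
 [0.6, 8.2667]].

Step 3 — invert S. det(S) = 1.5·8.2667 - (0.6)² = 12.04.
  S^{-1} = (1/det) · [[d, -b], [-b, a]] = [[0.6866, -0.0498],
 [-0.0498, 0.1246]].

Step 4 — quadratic form (x̄ - mu_0)^T · S^{-1} · (x̄ - mu_0):
  S^{-1} · (x̄ - mu_0) = (3.1063, -0.2658),
  (x̄ - mu_0)^T · [...] = (4.5)·(3.1063) + (-0.3333)·(-0.2658) = 14.067.

Step 5 — scale by n: T² = 6 · 14.067 = 84.402.

T² ≈ 84.402


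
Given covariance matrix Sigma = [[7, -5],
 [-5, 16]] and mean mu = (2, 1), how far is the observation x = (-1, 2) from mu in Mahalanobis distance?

Step 1 — centre the observation: (x - mu) = (-3, 1).

Step 2 — invert Sigma. det(Sigma) = 7·16 - (-5)² = 87.
  Sigma^{-1} = (1/det) · [[d, -b], [-b, a]] = [[0.1839, 0.0575],
 [0.0575, 0.0805]].

Step 3 — form the quadratic (x - mu)^T · Sigma^{-1} · (x - mu):
  Sigma^{-1} · (x - mu) = (-0.4943, -0.092).
  (x - mu)^T · [Sigma^{-1} · (x - mu)] = (-3)·(-0.4943) + (1)·(-0.092) = 1.3908.

Step 4 — take square root: d = √(1.3908) ≈ 1.1793.

d(x, mu) = √(1.3908) ≈ 1.1793


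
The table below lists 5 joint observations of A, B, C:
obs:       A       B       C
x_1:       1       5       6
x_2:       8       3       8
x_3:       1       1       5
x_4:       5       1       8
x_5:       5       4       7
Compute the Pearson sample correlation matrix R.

Step 1 — column means:
  mean(A) = (1 + 8 + 1 + 5 + 5) / 5 = 20/5 = 4
  mean(B) = (5 + 3 + 1 + 1 + 4) / 5 = 14/5 = 2.8
  mean(C) = (6 + 8 + 5 + 8 + 7) / 5 = 34/5 = 6.8

Step 2 — sample variances and covariances s[i,j] = (1/(n-1)) · Σ_k (x_{k,i} - mean_i) · (x_{k,j} - mean_j), with n-1 = 4:
  s[A,A] = ((-3)·(-3) + (4)·(4) + (-3)·(-3) + (1)·(1) + (1)·(1)) / 4 = 36/4 = 9
  s[A,B] = ((-3)·(2.2) + (4)·(0.2) + (-3)·(-1.8) + (1)·(-1.8) + (1)·(1.2)) / 4 = -1/4 = -0.25
  s[A,C] = ((-3)·(-0.8) + (4)·(1.2) + (-3)·(-1.8) + (1)·(1.2) + (1)·(0.2)) / 4 = 14/4 = 3.5
  s[B,B] = ((2.2)·(2.2) + (0.2)·(0.2) + (-1.8)·(-1.8) + (-1.8)·(-1.8) + (1.2)·(1.2)) / 4 = 12.8/4 = 3.2
  s[B,C] = ((2.2)·(-0.8) + (0.2)·(1.2) + (-1.8)·(-1.8) + (-1.8)·(1.2) + (1.2)·(0.2)) / 4 = -0.2/4 = -0.05
  s[C,C] = ((-0.8)·(-0.8) + (1.2)·(1.2) + (-1.8)·(-1.8) + (1.2)·(1.2) + (0.2)·(0.2)) / 4 = 6.8/4 = 1.7
  Sample standard deviations s_i = √(s[i,i]):
  s(A) = √(9) = 3
  s(B) = √(3.2) = 1.7889
  s(C) = √(1.7) = 1.3038

Step 3 — r_{ij} = s_{ij} / (s_i · s_j):
  r[A,A] = 1 (diagonal).
  r[A,B] = -0.25 / (3 · 1.7889) = -0.25 / 5.3666 = -0.0466
  r[A,C] = 3.5 / (3 · 1.3038) = 3.5 / 3.9115 = 0.8948
  r[B,B] = 1 (diagonal).
  r[B,C] = -0.05 / (1.7889 · 1.3038) = -0.05 / 2.3324 = -0.0214
  r[C,C] = 1 (diagonal).

R is symmetric with unit diagonal. Assembling:

R = [[1, -0.0466, 0.8948],
 [-0.0466, 1, -0.0214],
 [0.8948, -0.0214, 1]]


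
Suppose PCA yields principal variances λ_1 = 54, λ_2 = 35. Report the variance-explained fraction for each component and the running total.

Step 1 — total variance = trace(Sigma) = Σ λ_i = 54 + 35 = 89.

Step 2 — fraction explained by component i = λ_i / Σ λ:
  PC1: 54/89 = 0.6067
  PC2: 35/89 = 0.3933

Step 3 — cumulative fraction after k components = (λ_1 + ... + λ_k) / Σ λ:
  k = 1: 54/89 = 0.6067
  k = 2: (54 + 35)/89 = 89/89 = 1

Summary (fraction, with percent):

explained: PC1 0.6067 (60.67%), PC2 0.3933 (39.33%);  cumulative: 0.6067, 1


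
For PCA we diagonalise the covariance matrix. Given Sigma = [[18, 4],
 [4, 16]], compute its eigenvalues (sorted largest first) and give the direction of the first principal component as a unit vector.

Step 1 — characteristic polynomial of 2×2 Sigma:
  det(Sigma - λI) = λ² - trace · λ + det = 0.
  trace = 18 + 16 = 34, det = 18·16 - (4)² = 272.
Step 2 — discriminant:
  Δ = trace² - 4·det = 1156 - 1088 = 68.
Step 3 — eigenvalues:
  λ = (trace ± √Δ)/2 = (34 ± 8.2462)/2,
  λ_1 = 21.1231,  λ_2 = 12.8769.

Step 4 — unit eigenvector for λ_1: solve (Sigma - λ_1 I)v = 0. First row:
  (18 - 21.1231)·v_x + (4)·v_y = 0, i.e. (-3.1231)·v_x + (4)·v_y = 0,
  so v ∝ (b, λ_1 - a) = (4, 3.1231) = u.
  ||u|| = √((4)² + (3.1231)²) = √(25.7538) ≈ 5.0748,
  v_1 = u/||u|| ≈ (0.7882, 0.6154) (||v_1|| = 1).

λ_1 = 21.1231,  λ_2 = 12.8769;  v_1 ≈ (0.7882, 0.6154)


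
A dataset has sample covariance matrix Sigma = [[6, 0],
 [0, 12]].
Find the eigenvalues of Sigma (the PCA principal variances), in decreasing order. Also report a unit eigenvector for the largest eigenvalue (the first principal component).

Step 1 — characteristic polynomial of 2×2 Sigma:
  det(Sigma - λI) = λ² - trace · λ + det = 0.
  trace = 6 + 12 = 18, det = 6·12 - (0)² = 72.
Step 2 — discriminant:
  Δ = trace² - 4·det = 324 - 288 = 36.
Step 3 — eigenvalues:
  λ = (trace ± √Δ)/2 = (18 ± 6)/2,
  λ_1 = 12,  λ_2 = 6.

Step 4 — unit eigenvector for λ_1: Sigma is diagonal, so its eigenvectors are the coordinate axes. λ_1 = 12 is the diagonal entry on the second coordinate axis, hence
  v_1 = (0, 1) (||v_1|| = 1).

λ_1 = 12,  λ_2 = 6;  v_1 ≈ (0, 1)


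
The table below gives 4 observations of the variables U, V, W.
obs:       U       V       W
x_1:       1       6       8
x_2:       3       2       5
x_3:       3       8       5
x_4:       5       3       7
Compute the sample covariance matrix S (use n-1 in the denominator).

Step 1 — column means:
  mean(U) = (1 + 3 + 3 + 5) / 4 = 12/4 = 3
  mean(V) = (6 + 2 + 8 + 3) / 4 = 19/4 = 4.75
  mean(W) = (8 + 5 + 5 + 7) / 4 = 25/4 = 6.25

Step 2 — sample covariance S[i,j] = (1/(n-1)) · Σ_k (x_{k,i} - mean_i) · (x_{k,j} - mean_j), with n-1 = 3.
  S[U,U] = ((-2)·(-2) + (0)·(0) + (0)·(0) + (2)·(2)) / 3 = 8/3 = 2.6667
  S[U,V] = ((-2)·(1.25) + (0)·(-2.75) + (0)·(3.25) + (2)·(-1.75)) / 3 = -6/3 = -2
  S[U,W] = ((-2)·(1.75) + (0)·(-1.25) + (0)·(-1.25) + (2)·(0.75)) / 3 = -2/3 = -0.6667
  S[V,V] = ((1.25)·(1.25) + (-2.75)·(-2.75) + (3.25)·(3.25) + (-1.75)·(-1.75)) / 3 = 22.75/3 = 7.5833
  S[V,W] = ((1.25)·(1.75) + (-2.75)·(-1.25) + (3.25)·(-1.25) + (-1.75)·(0.75)) / 3 = 0.25/3 = 0.0833
  S[W,W] = ((1.75)·(1.75) + (-1.25)·(-1.25) + (-1.25)·(-1.25) + (0.75)·(0.75)) / 3 = 6.75/3 = 2.25

S is symmetric (S[j,i] = S[i,j]). Assembling:

S = [[2.6667, -2, -0.6667],
 [-2, 7.5833, 0.0833],
 [-0.6667, 0.0833, 2.25]]


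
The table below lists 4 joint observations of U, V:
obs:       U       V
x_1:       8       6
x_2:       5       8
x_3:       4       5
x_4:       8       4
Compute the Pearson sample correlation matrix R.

Step 1 — column means:
  mean(U) = (8 + 5 + 4 + 8) / 4 = 25/4 = 6.25
  mean(V) = (6 + 8 + 5 + 4) / 4 = 23/4 = 5.75

Step 2 — sample variances and covariances s[i,j] = (1/(n-1)) · Σ_k (x_{k,i} - mean_i) · (x_{k,j} - mean_j), with n-1 = 3:
  s[U,U] = ((1.75)·(1.75) + (-1.25)·(-1.25) + (-2.25)·(-2.25) + (1.75)·(1.75)) / 3 = 12.75/3 = 4.25
  s[U,V] = ((1.75)·(0.25) + (-1.25)·(2.25) + (-2.25)·(-0.75) + (1.75)·(-1.75)) / 3 = -3.75/3 = -1.25
  s[V,V] = ((0.25)·(0.25) + (2.25)·(2.25) + (-0.75)·(-0.75) + (-1.75)·(-1.75)) / 3 = 8.75/3 = 2.9167
  Sample standard deviations s_i = √(s[i,i]):
  s(U) = √(4.25) = 2.0616
  s(V) = √(2.9167) = 1.7078

Step 3 — r_{ij} = s_{ij} / (s_i · s_j):
  r[U,U] = 1 (diagonal).
  r[U,V] = -1.25 / (2.0616 · 1.7078) = -1.25 / 3.5208 = -0.355
  r[V,V] = 1 (diagonal).

R is symmetric with unit diagonal. Assembling:

R = [[1, -0.355],
 [-0.355, 1]]


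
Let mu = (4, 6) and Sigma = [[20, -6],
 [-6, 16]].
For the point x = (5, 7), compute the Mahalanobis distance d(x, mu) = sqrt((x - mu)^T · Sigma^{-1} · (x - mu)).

Step 1 — centre the observation: (x - mu) = (1, 1).

Step 2 — invert Sigma. det(Sigma) = 20·16 - (-6)² = 284.
  Sigma^{-1} = (1/det) · [[d, -b], [-b, a]] = [[0.0563, 0.0211],
 [0.0211, 0.0704]].

Step 3 — form the quadratic (x - mu)^T · Sigma^{-1} · (x - mu):
  Sigma^{-1} · (x - mu) = (0.0775, 0.0915).
  (x - mu)^T · [Sigma^{-1} · (x - mu)] = (1)·(0.0775) + (1)·(0.0915) = 0.169.

Step 4 — take square root: d = √(0.169) ≈ 0.4111.

d(x, mu) = √(0.169) ≈ 0.4111


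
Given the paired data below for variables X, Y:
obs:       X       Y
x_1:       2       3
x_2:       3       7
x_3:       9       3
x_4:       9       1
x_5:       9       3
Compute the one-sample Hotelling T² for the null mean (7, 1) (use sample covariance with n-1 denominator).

Step 1 — sample mean vector:
  mean(X) = (2 + 3 + 9 + 9 + 9) / 5 = 32/5 = 6.4
  mean(Y) = (3 + 7 + 3 + 1 + 3) / 5 = 17/5 = 3.4
  x̄ = (6.4, 3.4),  deviation x̄ - mu_0 = (6.4, 3.4) - (7, 1) = (-0.6, 2.4).

Step 2 — sample covariance matrix, S[i,j] = (1/(n-1)) · Σ_k (x_{k,i} - mean_i) · (x_{k,j} - mean_j), divisor n-1 = 4:
  S[X,X] = ((-4.4)·(-4.4) + (-3.4)·(-3.4) + (2.6)·(2.6) + (2.6)·(2.6) + (2.6)·(2.6)) / 4 = 51.2/4 = 12.8
  S[X,Y] = ((-4.4)·(-0.4) + (-3.4)·(3.6) + (2.6)·(-0.4) + (2.6)·(-2.4) + (2.6)·(-0.4)) / 4 = -18.8/4 = -4.7
  S[Y,Y] = ((-0.4)·(-0.4) + (3.6)·(3.6) + (-0.4)·(-0.4) + (-2.4)·(-2.4) + (-0.4)·(-0.4)) / 4 = 19.2/4 = 4.8
  S = [[12.8, -4.7],
 [-4.7, 4.8]].

Step 3 — invert S. det(S) = 12.8·4.8 - (-4.7)² = 39.35.
  S^{-1} = (1/det) · [[d, -b], [-b, a]] = [[0.122, 0.1194],
 [0.1194, 0.3253]].

Step 4 — quadratic form (x̄ - mu_0)^T · S^{-1} · (x̄ - mu_0):
  S^{-1} · (x̄ - mu_0) = (0.2135, 0.709),
  (x̄ - mu_0)^T · [...] = (-0.6)·(0.2135) + (2.4)·(0.709) = 1.5736.

Step 5 — scale by n: T² = 5 · 1.5736 = 7.8679.

T² ≈ 7.8679


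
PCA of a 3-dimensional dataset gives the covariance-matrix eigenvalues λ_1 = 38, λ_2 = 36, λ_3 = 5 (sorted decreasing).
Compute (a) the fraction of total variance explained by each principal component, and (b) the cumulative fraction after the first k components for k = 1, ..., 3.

Step 1 — total variance = trace(Sigma) = Σ λ_i = 38 + 36 + 5 = 79.

Step 2 — fraction explained by component i = λ_i / Σ λ:
  PC1: 38/79 = 0.481
  PC2: 36/79 = 0.4557
  PC3: 5/79 = 0.0633

Step 3 — cumulative fraction after k components = (λ_1 + ... + λ_k) / Σ λ:
  k = 1: 38/79 = 0.481
  k = 2: (38 + 36)/79 = 74/79 = 0.9367
  k = 3: (38 + 36 + 5)/79 = 79/79 = 1

Summary (fraction, with percent):

explained: PC1 0.481 (48.1%), PC2 0.4557 (45.57%), PC3 0.0633 (6.33%);  cumulative: 0.481, 0.9367, 1


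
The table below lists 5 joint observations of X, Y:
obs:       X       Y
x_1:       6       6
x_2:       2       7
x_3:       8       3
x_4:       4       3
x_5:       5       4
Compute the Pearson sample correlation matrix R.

Step 1 — column means:
  mean(X) = (6 + 2 + 8 + 4 + 5) / 5 = 25/5 = 5
  mean(Y) = (6 + 7 + 3 + 3 + 4) / 5 = 23/5 = 4.6

Step 2 — sample variances and covariances s[i,j] = (1/(n-1)) · Σ_k (x_{k,i} - mean_i) · (x_{k,j} - mean_j), with n-1 = 4:
  s[X,X] = ((1)·(1) + (-3)·(-3) + (3)·(3) + (-1)·(-1) + (0)·(0)) / 4 = 20/4 = 5
  s[X,Y] = ((1)·(1.4) + (-3)·(2.4) + (3)·(-1.6) + (-1)·(-1.6) + (0)·(-0.6)) / 4 = -9/4 = -2.25
  s[Y,Y] = ((1.4)·(1.4) + (2.4)·(2.4) + (-1.6)·(-1.6) + (-1.6)·(-1.6) + (-0.6)·(-0.6)) / 4 = 13.2/4 = 3.3
  Sample standard deviations s_i = √(s[i,i]):
  s(X) = √(5) = 2.2361
  s(Y) = √(3.3) = 1.8166

Step 3 — r_{ij} = s_{ij} / (s_i · s_j):
  r[X,X] = 1 (diagonal).
  r[X,Y] = -2.25 / (2.2361 · 1.8166) = -2.25 / 4.062 = -0.5539
  r[Y,Y] = 1 (diagonal).

R is symmetric with unit diagonal. Assembling:

R = [[1, -0.5539],
 [-0.5539, 1]]
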